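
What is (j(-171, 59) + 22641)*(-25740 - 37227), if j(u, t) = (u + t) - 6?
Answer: -1418205741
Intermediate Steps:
j(u, t) = -6 + t + u (j(u, t) = (t + u) - 6 = -6 + t + u)
(j(-171, 59) + 22641)*(-25740 - 37227) = ((-6 + 59 - 171) + 22641)*(-25740 - 37227) = (-118 + 22641)*(-62967) = 22523*(-62967) = -1418205741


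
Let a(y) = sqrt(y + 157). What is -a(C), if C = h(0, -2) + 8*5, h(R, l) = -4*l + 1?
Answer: -sqrt(206) ≈ -14.353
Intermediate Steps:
h(R, l) = 1 - 4*l
C = 49 (C = (1 - 4*(-2)) + 8*5 = (1 + 8) + 40 = 9 + 40 = 49)
a(y) = sqrt(157 + y)
-a(C) = -sqrt(157 + 49) = -sqrt(206)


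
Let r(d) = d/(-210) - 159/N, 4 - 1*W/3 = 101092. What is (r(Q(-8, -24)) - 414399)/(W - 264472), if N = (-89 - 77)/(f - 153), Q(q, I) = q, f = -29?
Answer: 1806503099/2473909620 ≈ 0.73022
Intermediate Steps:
W = -303264 (W = 12 - 3*101092 = 12 - 303276 = -303264)
N = 83/91 (N = (-89 - 77)/(-29 - 153) = -166/(-182) = -166*(-1/182) = 83/91 ≈ 0.91209)
r(d) = -14469/83 - d/210 (r(d) = d/(-210) - 159/83/91 = d*(-1/210) - 159*91/83 = -d/210 - 14469/83 = -14469/83 - d/210)
(r(Q(-8, -24)) - 414399)/(W - 264472) = ((-14469/83 - 1/210*(-8)) - 414399)/(-303264 - 264472) = ((-14469/83 + 4/105) - 414399)/(-567736) = (-1518913/8715 - 414399)*(-1/567736) = -3613006198/8715*(-1/567736) = 1806503099/2473909620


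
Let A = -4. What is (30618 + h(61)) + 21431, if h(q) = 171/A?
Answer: 208025/4 ≈ 52006.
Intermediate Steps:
h(q) = -171/4 (h(q) = 171/(-4) = 171*(-1/4) = -171/4)
(30618 + h(61)) + 21431 = (30618 - 171/4) + 21431 = 122301/4 + 21431 = 208025/4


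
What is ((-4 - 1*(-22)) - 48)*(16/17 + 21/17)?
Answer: -1110/17 ≈ -65.294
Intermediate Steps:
((-4 - 1*(-22)) - 48)*(16/17 + 21/17) = ((-4 + 22) - 48)*(16*(1/17) + 21*(1/17)) = (18 - 48)*(16/17 + 21/17) = -30*37/17 = -1110/17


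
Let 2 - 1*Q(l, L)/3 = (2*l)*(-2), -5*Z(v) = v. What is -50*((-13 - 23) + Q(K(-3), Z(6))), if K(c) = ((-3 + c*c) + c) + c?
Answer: 1500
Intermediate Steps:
Z(v) = -v/5
K(c) = -3 + c² + 2*c (K(c) = ((-3 + c²) + c) + c = (-3 + c + c²) + c = -3 + c² + 2*c)
Q(l, L) = 6 + 12*l (Q(l, L) = 6 - 3*2*l*(-2) = 6 - (-12)*l = 6 + 12*l)
-50*((-13 - 23) + Q(K(-3), Z(6))) = -50*((-13 - 23) + (6 + 12*(-3 + (-3)² + 2*(-3)))) = -50*(-36 + (6 + 12*(-3 + 9 - 6))) = -50*(-36 + (6 + 12*0)) = -50*(-36 + (6 + 0)) = -50*(-36 + 6) = -50*(-30) = 1500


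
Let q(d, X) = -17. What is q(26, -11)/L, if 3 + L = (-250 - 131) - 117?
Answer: 17/501 ≈ 0.033932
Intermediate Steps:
L = -501 (L = -3 + ((-250 - 131) - 117) = -3 + (-381 - 117) = -3 - 498 = -501)
q(26, -11)/L = -17/(-501) = -17*(-1/501) = 17/501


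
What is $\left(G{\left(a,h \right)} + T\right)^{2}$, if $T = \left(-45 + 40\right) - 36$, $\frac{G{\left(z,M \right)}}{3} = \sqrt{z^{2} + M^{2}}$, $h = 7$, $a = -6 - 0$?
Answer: $2446 - 246 \sqrt{85} \approx 177.99$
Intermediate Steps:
$a = -6$ ($a = -6 + 0 = -6$)
$G{\left(z,M \right)} = 3 \sqrt{M^{2} + z^{2}}$ ($G{\left(z,M \right)} = 3 \sqrt{z^{2} + M^{2}} = 3 \sqrt{M^{2} + z^{2}}$)
$T = -41$ ($T = -5 - 36 = -41$)
$\left(G{\left(a,h \right)} + T\right)^{2} = \left(3 \sqrt{7^{2} + \left(-6\right)^{2}} - 41\right)^{2} = \left(3 \sqrt{49 + 36} - 41\right)^{2} = \left(3 \sqrt{85} - 41\right)^{2} = \left(-41 + 3 \sqrt{85}\right)^{2}$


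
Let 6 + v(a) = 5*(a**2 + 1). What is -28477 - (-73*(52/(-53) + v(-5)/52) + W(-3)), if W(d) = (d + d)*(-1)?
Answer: -19554196/689 ≈ -28381.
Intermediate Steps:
v(a) = -1 + 5*a**2 (v(a) = -6 + 5*(a**2 + 1) = -6 + 5*(1 + a**2) = -6 + (5 + 5*a**2) = -1 + 5*a**2)
W(d) = -2*d (W(d) = (2*d)*(-1) = -2*d)
-28477 - (-73*(52/(-53) + v(-5)/52) + W(-3)) = -28477 - (-73*(52/(-53) + (-1 + 5*(-5)**2)/52) - 2*(-3)) = -28477 - (-73*(52*(-1/53) + (-1 + 5*25)*(1/52)) + 6) = -28477 - (-73*(-52/53 + (-1 + 125)*(1/52)) + 6) = -28477 - (-73*(-52/53 + 124*(1/52)) + 6) = -28477 - (-73*(-52/53 + 31/13) + 6) = -28477 - (-73*967/689 + 6) = -28477 - (-70591/689 + 6) = -28477 - 1*(-66457/689) = -28477 + 66457/689 = -19554196/689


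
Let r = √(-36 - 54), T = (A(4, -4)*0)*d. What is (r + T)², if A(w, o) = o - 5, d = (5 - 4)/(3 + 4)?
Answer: -90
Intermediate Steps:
d = ⅐ (d = 1/7 = 1*(⅐) = ⅐ ≈ 0.14286)
A(w, o) = -5 + o
T = 0 (T = ((-5 - 4)*0)*(⅐) = -9*0*(⅐) = 0*(⅐) = 0)
r = 3*I*√10 (r = √(-90) = 3*I*√10 ≈ 9.4868*I)
(r + T)² = (3*I*√10 + 0)² = (3*I*√10)² = -90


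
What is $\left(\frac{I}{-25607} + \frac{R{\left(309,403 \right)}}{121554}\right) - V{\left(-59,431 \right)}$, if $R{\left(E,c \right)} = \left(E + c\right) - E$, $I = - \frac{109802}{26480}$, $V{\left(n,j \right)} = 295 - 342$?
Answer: $\frac{968536370726017}{20605632300360} \approx 47.003$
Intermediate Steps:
$V{\left(n,j \right)} = -47$
$I = - \frac{54901}{13240}$ ($I = \left(-109802\right) \frac{1}{26480} = - \frac{54901}{13240} \approx -4.1466$)
$R{\left(E,c \right)} = c$
$\left(\frac{I}{-25607} + \frac{R{\left(309,403 \right)}}{121554}\right) - V{\left(-59,431 \right)} = \left(- \frac{54901}{13240 \left(-25607\right)} + \frac{403}{121554}\right) - -47 = \left(\left(- \frac{54901}{13240}\right) \left(- \frac{1}{25607}\right) + 403 \cdot \frac{1}{121554}\right) + 47 = \left(\frac{54901}{339036680} + \frac{403}{121554}\right) + 47 = \frac{71652609097}{20605632300360} + 47 = \frac{968536370726017}{20605632300360}$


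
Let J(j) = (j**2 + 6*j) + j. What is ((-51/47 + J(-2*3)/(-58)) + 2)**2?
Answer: 1926544/1857769 ≈ 1.0370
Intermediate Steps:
J(j) = j**2 + 7*j
((-51/47 + J(-2*3)/(-58)) + 2)**2 = ((-51/47 + ((-2*3)*(7 - 2*3))/(-58)) + 2)**2 = ((-51*1/47 - 6*(7 - 6)*(-1/58)) + 2)**2 = ((-51/47 - 6*1*(-1/58)) + 2)**2 = ((-51/47 - 6*(-1/58)) + 2)**2 = ((-51/47 + 3/29) + 2)**2 = (-1338/1363 + 2)**2 = (1388/1363)**2 = 1926544/1857769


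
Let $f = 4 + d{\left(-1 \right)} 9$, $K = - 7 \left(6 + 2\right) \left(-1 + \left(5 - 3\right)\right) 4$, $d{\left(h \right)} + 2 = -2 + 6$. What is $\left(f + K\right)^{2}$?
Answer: $40804$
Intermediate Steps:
$d{\left(h \right)} = 2$ ($d{\left(h \right)} = -2 + \left(-2 + 6\right) = -2 + 4 = 2$)
$K = -224$ ($K = - 7 \cdot 8 \left(-1 + 2\right) 4 = - 7 \cdot 8 \cdot 1 \cdot 4 = \left(-7\right) 8 \cdot 4 = \left(-56\right) 4 = -224$)
$f = 22$ ($f = 4 + 2 \cdot 9 = 4 + 18 = 22$)
$\left(f + K\right)^{2} = \left(22 - 224\right)^{2} = \left(-202\right)^{2} = 40804$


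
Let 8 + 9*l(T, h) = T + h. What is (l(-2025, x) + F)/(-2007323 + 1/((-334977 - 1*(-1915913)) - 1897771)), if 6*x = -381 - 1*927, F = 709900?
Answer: -119033958995/336700684962 ≈ -0.35353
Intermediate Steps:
x = -218 (x = (-381 - 1*927)/6 = (-381 - 927)/6 = (1/6)*(-1308) = -218)
l(T, h) = -8/9 + T/9 + h/9 (l(T, h) = -8/9 + (T + h)/9 = -8/9 + (T/9 + h/9) = -8/9 + T/9 + h/9)
(l(-2025, x) + F)/(-2007323 + 1/((-334977 - 1*(-1915913)) - 1897771)) = ((-8/9 + (1/9)*(-2025) + (1/9)*(-218)) + 709900)/(-2007323 + 1/((-334977 - 1*(-1915913)) - 1897771)) = ((-8/9 - 225 - 218/9) + 709900)/(-2007323 + 1/((-334977 + 1915913) - 1897771)) = (-2251/9 + 709900)/(-2007323 + 1/(1580936 - 1897771)) = 6386849/(9*(-2007323 + 1/(-316835))) = 6386849/(9*(-2007323 - 1/316835)) = 6386849/(9*(-635990182706/316835)) = (6386849/9)*(-316835/635990182706) = -119033958995/336700684962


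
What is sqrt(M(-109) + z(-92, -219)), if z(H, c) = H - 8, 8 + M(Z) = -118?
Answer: I*sqrt(226) ≈ 15.033*I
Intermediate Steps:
M(Z) = -126 (M(Z) = -8 - 118 = -126)
z(H, c) = -8 + H
sqrt(M(-109) + z(-92, -219)) = sqrt(-126 + (-8 - 92)) = sqrt(-126 - 100) = sqrt(-226) = I*sqrt(226)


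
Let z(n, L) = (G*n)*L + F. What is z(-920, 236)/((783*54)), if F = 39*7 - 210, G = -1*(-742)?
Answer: -161102977/42282 ≈ -3810.2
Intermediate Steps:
G = 742
F = 63 (F = 273 - 210 = 63)
z(n, L) = 63 + 742*L*n (z(n, L) = (742*n)*L + 63 = 742*L*n + 63 = 63 + 742*L*n)
z(-920, 236)/((783*54)) = (63 + 742*236*(-920))/((783*54)) = (63 - 161103040)/42282 = -161102977*1/42282 = -161102977/42282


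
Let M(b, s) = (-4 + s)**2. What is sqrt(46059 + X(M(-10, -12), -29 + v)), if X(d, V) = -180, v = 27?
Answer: sqrt(45879) ≈ 214.19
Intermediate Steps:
sqrt(46059 + X(M(-10, -12), -29 + v)) = sqrt(46059 - 180) = sqrt(45879)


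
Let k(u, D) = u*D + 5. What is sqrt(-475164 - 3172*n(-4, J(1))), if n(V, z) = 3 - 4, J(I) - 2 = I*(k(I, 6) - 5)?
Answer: 2*I*sqrt(117998) ≈ 687.02*I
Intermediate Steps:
k(u, D) = 5 + D*u (k(u, D) = D*u + 5 = 5 + D*u)
J(I) = 2 + 6*I**2 (J(I) = 2 + I*((5 + 6*I) - 5) = 2 + I*(6*I) = 2 + 6*I**2)
n(V, z) = -1
sqrt(-475164 - 3172*n(-4, J(1))) = sqrt(-475164 - 3172*(-1)) = sqrt(-475164 + 3172) = sqrt(-471992) = 2*I*sqrt(117998)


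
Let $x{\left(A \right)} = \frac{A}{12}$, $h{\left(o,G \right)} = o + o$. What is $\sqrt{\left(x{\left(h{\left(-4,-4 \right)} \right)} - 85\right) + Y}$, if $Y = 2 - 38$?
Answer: $\frac{i \sqrt{1095}}{3} \approx 11.03 i$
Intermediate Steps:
$h{\left(o,G \right)} = 2 o$
$x{\left(A \right)} = \frac{A}{12}$ ($x{\left(A \right)} = A \frac{1}{12} = \frac{A}{12}$)
$Y = -36$
$\sqrt{\left(x{\left(h{\left(-4,-4 \right)} \right)} - 85\right) + Y} = \sqrt{\left(\frac{2 \left(-4\right)}{12} - 85\right) - 36} = \sqrt{\left(\frac{1}{12} \left(-8\right) - 85\right) - 36} = \sqrt{\left(- \frac{2}{3} - 85\right) - 36} = \sqrt{- \frac{257}{3} - 36} = \sqrt{- \frac{365}{3}} = \frac{i \sqrt{1095}}{3}$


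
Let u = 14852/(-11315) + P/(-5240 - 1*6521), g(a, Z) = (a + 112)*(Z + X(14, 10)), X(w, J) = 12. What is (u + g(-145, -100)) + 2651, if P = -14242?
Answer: 739222070683/133075715 ≈ 5554.9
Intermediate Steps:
g(a, Z) = (12 + Z)*(112 + a) (g(a, Z) = (a + 112)*(Z + 12) = (112 + a)*(12 + Z) = (12 + Z)*(112 + a))
u = -13526142/133075715 (u = 14852/(-11315) - 14242/(-5240 - 1*6521) = 14852*(-1/11315) - 14242/(-5240 - 6521) = -14852/11315 - 14242/(-11761) = -14852/11315 - 14242*(-1/11761) = -14852/11315 + 14242/11761 = -13526142/133075715 ≈ -0.10164)
(u + g(-145, -100)) + 2651 = (-13526142/133075715 + (1344 + 12*(-145) + 112*(-100) - 100*(-145))) + 2651 = (-13526142/133075715 + (1344 - 1740 - 11200 + 14500)) + 2651 = (-13526142/133075715 + 2904) + 2651 = 386438350218/133075715 + 2651 = 739222070683/133075715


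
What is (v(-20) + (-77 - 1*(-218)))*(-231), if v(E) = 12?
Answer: -35343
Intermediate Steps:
(v(-20) + (-77 - 1*(-218)))*(-231) = (12 + (-77 - 1*(-218)))*(-231) = (12 + (-77 + 218))*(-231) = (12 + 141)*(-231) = 153*(-231) = -35343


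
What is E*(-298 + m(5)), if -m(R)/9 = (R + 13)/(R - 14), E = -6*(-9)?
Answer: -15120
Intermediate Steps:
E = 54
m(R) = -9*(13 + R)/(-14 + R) (m(R) = -9*(R + 13)/(R - 14) = -9*(13 + R)/(-14 + R))
E*(-298 + m(5)) = 54*(-298 + 9*(-13 - 1*5)/(-14 + 5)) = 54*(-298 + 9*(-13 - 5)/(-9)) = 54*(-298 + 9*(-⅑)*(-18)) = 54*(-298 + 18) = 54*(-280) = -15120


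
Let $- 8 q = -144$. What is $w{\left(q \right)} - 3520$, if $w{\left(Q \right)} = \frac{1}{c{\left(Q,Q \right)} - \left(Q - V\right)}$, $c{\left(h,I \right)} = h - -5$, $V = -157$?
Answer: $- \frac{535041}{152} \approx -3520.0$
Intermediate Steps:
$q = 18$ ($q = \left(- \frac{1}{8}\right) \left(-144\right) = 18$)
$c{\left(h,I \right)} = 5 + h$ ($c{\left(h,I \right)} = h + 5 = 5 + h$)
$w{\left(Q \right)} = - \frac{1}{152}$ ($w{\left(Q \right)} = \frac{1}{\left(5 + Q\right) - \left(157 + Q\right)} = \frac{1}{-152} = - \frac{1}{152}$)
$w{\left(q \right)} - 3520 = - \frac{1}{152} - 3520 = - \frac{535041}{152}$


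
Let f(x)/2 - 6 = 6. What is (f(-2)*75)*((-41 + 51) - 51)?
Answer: -73800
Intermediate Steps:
f(x) = 24 (f(x) = 12 + 2*6 = 12 + 12 = 24)
(f(-2)*75)*((-41 + 51) - 51) = (24*75)*((-41 + 51) - 51) = 1800*(10 - 51) = 1800*(-41) = -73800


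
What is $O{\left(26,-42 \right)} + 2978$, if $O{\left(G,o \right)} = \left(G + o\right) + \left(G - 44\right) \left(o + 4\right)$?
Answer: $3646$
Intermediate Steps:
$O{\left(G,o \right)} = G + o + \left(-44 + G\right) \left(4 + o\right)$ ($O{\left(G,o \right)} = \left(G + o\right) + \left(-44 + G\right) \left(4 + o\right) = G + o + \left(-44 + G\right) \left(4 + o\right)$)
$O{\left(26,-42 \right)} + 2978 = \left(-176 - -1806 + 5 \cdot 26 + 26 \left(-42\right)\right) + 2978 = \left(-176 + 1806 + 130 - 1092\right) + 2978 = 668 + 2978 = 3646$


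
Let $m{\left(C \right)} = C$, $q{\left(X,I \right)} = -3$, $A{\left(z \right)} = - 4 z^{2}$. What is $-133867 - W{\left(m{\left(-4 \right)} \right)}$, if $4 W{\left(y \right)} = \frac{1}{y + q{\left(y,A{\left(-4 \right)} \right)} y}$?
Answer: $- \frac{4283745}{32} \approx -1.3387 \cdot 10^{5}$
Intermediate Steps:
$W{\left(y \right)} = - \frac{1}{8 y}$ ($W{\left(y \right)} = \frac{1}{4 \left(y - 3 y\right)} = \frac{1}{4 \left(- 2 y\right)} = \frac{\left(- \frac{1}{2}\right) \frac{1}{y}}{4} = - \frac{1}{8 y}$)
$-133867 - W{\left(m{\left(-4 \right)} \right)} = -133867 - - \frac{1}{8 \left(-4\right)} = -133867 - \left(- \frac{1}{8}\right) \left(- \frac{1}{4}\right) = -133867 - \frac{1}{32} = - \frac{4283745}{32}$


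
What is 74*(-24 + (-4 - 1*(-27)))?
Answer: -74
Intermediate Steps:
74*(-24 + (-4 - 1*(-27))) = 74*(-24 + (-4 + 27)) = 74*(-24 + 23) = 74*(-1) = -74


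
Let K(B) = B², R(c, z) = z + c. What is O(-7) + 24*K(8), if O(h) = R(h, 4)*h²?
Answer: 1389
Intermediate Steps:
R(c, z) = c + z
O(h) = h²*(4 + h) (O(h) = (h + 4)*h² = (4 + h)*h² = h²*(4 + h))
O(-7) + 24*K(8) = (-7)²*(4 - 7) + 24*8² = 49*(-3) + 24*64 = -147 + 1536 = 1389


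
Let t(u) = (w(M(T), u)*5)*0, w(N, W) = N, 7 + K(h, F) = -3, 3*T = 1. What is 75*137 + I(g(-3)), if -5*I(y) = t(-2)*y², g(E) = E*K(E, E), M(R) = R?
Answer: 10275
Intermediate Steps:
T = ⅓ (T = (⅓)*1 = ⅓ ≈ 0.33333)
K(h, F) = -10 (K(h, F) = -7 - 3 = -10)
g(E) = -10*E (g(E) = E*(-10) = -10*E)
t(u) = 0 (t(u) = ((⅓)*5)*0 = (5/3)*0 = 0)
I(y) = 0 (I(y) = -0*y² = -⅕*0 = 0)
75*137 + I(g(-3)) = 75*137 + 0 = 10275 + 0 = 10275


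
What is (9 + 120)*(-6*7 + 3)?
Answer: -5031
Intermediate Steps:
(9 + 120)*(-6*7 + 3) = 129*(-42 + 3) = 129*(-39) = -5031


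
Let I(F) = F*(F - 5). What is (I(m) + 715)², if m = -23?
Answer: 1846881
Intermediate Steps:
I(F) = F*(-5 + F)
(I(m) + 715)² = (-23*(-5 - 23) + 715)² = (-23*(-28) + 715)² = (644 + 715)² = 1359² = 1846881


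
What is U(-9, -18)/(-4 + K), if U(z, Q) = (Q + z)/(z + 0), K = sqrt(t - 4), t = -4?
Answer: -1/2 - I*sqrt(2)/4 ≈ -0.5 - 0.35355*I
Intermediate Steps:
K = 2*I*sqrt(2) (K = sqrt(-4 - 4) = sqrt(-8) = 2*I*sqrt(2) ≈ 2.8284*I)
U(z, Q) = (Q + z)/z
U(-9, -18)/(-4 + K) = ((-18 - 9)/(-9))/(-4 + 2*I*sqrt(2)) = (-1/9*(-27))/(-4 + 2*I*sqrt(2)) = 3/(-4 + 2*I*sqrt(2))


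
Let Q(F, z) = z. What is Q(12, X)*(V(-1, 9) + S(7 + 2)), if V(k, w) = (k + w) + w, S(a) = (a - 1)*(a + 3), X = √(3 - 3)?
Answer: 0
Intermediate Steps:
X = 0 (X = √0 = 0)
S(a) = (-1 + a)*(3 + a)
V(k, w) = k + 2*w
Q(12, X)*(V(-1, 9) + S(7 + 2)) = 0*((-1 + 2*9) + (-3 + (7 + 2)² + 2*(7 + 2))) = 0*((-1 + 18) + (-3 + 9² + 2*9)) = 0*(17 + (-3 + 81 + 18)) = 0*(17 + 96) = 0*113 = 0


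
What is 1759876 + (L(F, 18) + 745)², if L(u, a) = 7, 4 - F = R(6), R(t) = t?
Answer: 2325380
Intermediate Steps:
F = -2 (F = 4 - 1*6 = 4 - 6 = -2)
1759876 + (L(F, 18) + 745)² = 1759876 + (7 + 745)² = 1759876 + 752² = 1759876 + 565504 = 2325380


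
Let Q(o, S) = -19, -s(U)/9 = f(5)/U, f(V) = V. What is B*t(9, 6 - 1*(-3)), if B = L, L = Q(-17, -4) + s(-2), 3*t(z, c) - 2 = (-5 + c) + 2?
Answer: 28/3 ≈ 9.3333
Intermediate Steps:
t(z, c) = -1/3 + c/3 (t(z, c) = 2/3 + ((-5 + c) + 2)/3 = 2/3 + (-3 + c)/3 = 2/3 + (-1 + c/3) = -1/3 + c/3)
s(U) = -45/U
L = 7/2 (L = -19 - 45/(-2) = -19 - 45*(-1/2) = -19 + 45/2 = 7/2 ≈ 3.5000)
B = 7/2 ≈ 3.5000
B*t(9, 6 - 1*(-3)) = 7*(-1/3 + (6 - 1*(-3))/3)/2 = 7*(-1/3 + (6 + 3)/3)/2 = 7*(-1/3 + (1/3)*9)/2 = 7*(-1/3 + 3)/2 = (7/2)*(8/3) = 28/3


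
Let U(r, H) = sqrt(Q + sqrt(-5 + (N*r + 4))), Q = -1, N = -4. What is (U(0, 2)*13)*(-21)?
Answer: -273*sqrt(-1 + I) ≈ -124.24 - 299.94*I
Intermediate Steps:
U(r, H) = sqrt(-1 + sqrt(-1 - 4*r)) (U(r, H) = sqrt(-1 + sqrt(-5 + (-4*r + 4))) = sqrt(-1 + sqrt(-5 + (4 - 4*r))) = sqrt(-1 + sqrt(-1 - 4*r)))
(U(0, 2)*13)*(-21) = (sqrt(-1 + sqrt(-1 - 4*0))*13)*(-21) = (sqrt(-1 + sqrt(-1 + 0))*13)*(-21) = (sqrt(-1 + sqrt(-1))*13)*(-21) = (sqrt(-1 + I)*13)*(-21) = (13*sqrt(-1 + I))*(-21) = -273*sqrt(-1 + I)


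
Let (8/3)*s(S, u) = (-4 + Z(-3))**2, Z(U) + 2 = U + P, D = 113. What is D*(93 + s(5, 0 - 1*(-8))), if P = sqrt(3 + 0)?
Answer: 28137/2 - 3051*sqrt(3)/4 ≈ 12747.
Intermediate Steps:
P = sqrt(3) ≈ 1.7320
Z(U) = -2 + U + sqrt(3) (Z(U) = -2 + (U + sqrt(3)) = -2 + U + sqrt(3))
s(S, u) = 3*(-9 + sqrt(3))**2/8 (s(S, u) = 3*(-4 + (-2 - 3 + sqrt(3)))**2/8 = 3*(-4 + (-5 + sqrt(3)))**2/8 = 3*(-9 + sqrt(3))**2/8)
D*(93 + s(5, 0 - 1*(-8))) = 113*(93 + (63/2 - 27*sqrt(3)/4)) = 113*(249/2 - 27*sqrt(3)/4) = 28137/2 - 3051*sqrt(3)/4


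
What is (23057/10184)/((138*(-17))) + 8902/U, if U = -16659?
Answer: -71022566497/132670410192 ≈ -0.53533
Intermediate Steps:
(23057/10184)/((138*(-17))) + 8902/U = (23057/10184)/((138*(-17))) + 8902/(-16659) = (23057*(1/10184))/(-2346) + 8902*(-1/16659) = (23057/10184)*(-1/2346) - 8902/16659 = -23057/23891664 - 8902/16659 = -71022566497/132670410192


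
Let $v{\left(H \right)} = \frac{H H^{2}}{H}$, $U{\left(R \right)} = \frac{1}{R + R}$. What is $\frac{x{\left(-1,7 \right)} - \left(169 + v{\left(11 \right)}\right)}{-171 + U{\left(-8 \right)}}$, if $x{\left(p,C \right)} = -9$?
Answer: $\frac{208}{119} \approx 1.7479$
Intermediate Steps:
$U{\left(R \right)} = \frac{1}{2 R}$
$v{\left(H \right)} = H^{2}$ ($v{\left(H \right)} = \frac{H^{3}}{H} = H^{2}$)
$\frac{x{\left(-1,7 \right)} - \left(169 + v{\left(11 \right)}\right)}{-171 + U{\left(-8 \right)}} = \frac{-9 - 290}{-171 + \frac{1}{2 \left(-8\right)}} = \frac{-9 - 290}{-171 + \frac{1}{2} \left(- \frac{1}{8}\right)} = \frac{-9 - 290}{-171 - \frac{1}{16}} = \frac{-9 - 290}{- \frac{2737}{16}} = \left(-299\right) \left(- \frac{16}{2737}\right) = \frac{208}{119}$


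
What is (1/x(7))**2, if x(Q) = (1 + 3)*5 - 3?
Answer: 1/289 ≈ 0.0034602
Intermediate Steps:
x(Q) = 17 (x(Q) = 4*5 - 3 = 20 - 3 = 17)
(1/x(7))**2 = (1/17)**2 = 1/289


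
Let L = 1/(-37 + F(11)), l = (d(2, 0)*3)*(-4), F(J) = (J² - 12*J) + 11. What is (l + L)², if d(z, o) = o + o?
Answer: 1/1369 ≈ 0.00073046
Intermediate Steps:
d(z, o) = 2*o
F(J) = 11 + J² - 12*J
l = 0 (l = ((2*0)*3)*(-4) = (0*3)*(-4) = 0*(-4) = 0)
L = -1/37 (L = 1/(-37 + (11 + 11² - 12*11)) = 1/(-37 + (11 + 121 - 132)) = 1/(-37 + 0) = 1/(-37) = -1/37 ≈ -0.027027)
(l + L)² = (0 - 1/37)² = (-1/37)² = 1/1369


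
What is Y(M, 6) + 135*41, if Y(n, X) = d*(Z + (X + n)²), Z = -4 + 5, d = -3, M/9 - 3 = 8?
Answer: -27543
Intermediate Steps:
M = 99 (M = 27 + 9*8 = 27 + 72 = 99)
Z = 1
Y(n, X) = -3 - 3*(X + n)² (Y(n, X) = -3*(1 + (X + n)²) = -3 - 3*(X + n)²)
Y(M, 6) + 135*41 = (-3 - 3*(6 + 99)²) + 135*41 = (-3 - 3*105²) + 5535 = (-3 - 3*11025) + 5535 = (-3 - 33075) + 5535 = -33078 + 5535 = -27543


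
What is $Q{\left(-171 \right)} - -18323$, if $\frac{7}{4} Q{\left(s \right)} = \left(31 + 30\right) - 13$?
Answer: $\frac{128453}{7} \approx 18350.0$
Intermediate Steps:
$Q{\left(s \right)} = \frac{192}{7}$ ($Q{\left(s \right)} = \frac{4 \left(\left(31 + 30\right) - 13\right)}{7} = \frac{4 \left(61 - 13\right)}{7} = \frac{4}{7} \cdot 48 = \frac{192}{7}$)
$Q{\left(-171 \right)} - -18323 = \frac{192}{7} - -18323 = \frac{192}{7} + 18323 = \frac{128453}{7}$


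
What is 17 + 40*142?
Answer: 5697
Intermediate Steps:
17 + 40*142 = 17 + 5680 = 5697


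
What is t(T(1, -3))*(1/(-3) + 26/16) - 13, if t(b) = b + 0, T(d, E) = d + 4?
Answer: -157/24 ≈ -6.5417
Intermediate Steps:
T(d, E) = 4 + d
t(b) = b
t(T(1, -3))*(1/(-3) + 26/16) - 13 = (4 + 1)*(1/(-3) + 26/16) - 13 = 5*(1*(-1/3) + 26*(1/16)) - 13 = 5*(-1/3 + 13/8) - 13 = 5*(31/24) - 13 = 155/24 - 13 = -157/24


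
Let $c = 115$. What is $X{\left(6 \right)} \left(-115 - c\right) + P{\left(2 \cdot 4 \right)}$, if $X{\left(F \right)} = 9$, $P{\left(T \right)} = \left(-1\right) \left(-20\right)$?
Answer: $-2050$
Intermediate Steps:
$P{\left(T \right)} = 20$
$X{\left(6 \right)} \left(-115 - c\right) + P{\left(2 \cdot 4 \right)} = 9 \left(-115 - 115\right) + 20 = 9 \left(-230\right) + 20 = -2070 + 20 = -2050$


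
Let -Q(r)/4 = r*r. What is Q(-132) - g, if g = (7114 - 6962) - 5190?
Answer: -64658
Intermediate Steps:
Q(r) = -4*r² (Q(r) = -4*r*r = -4*r²)
g = -5038 (g = 152 - 5190 = -5038)
Q(-132) - g = -4*(-132)² - 1*(-5038) = -4*17424 + 5038 = -69696 + 5038 = -64658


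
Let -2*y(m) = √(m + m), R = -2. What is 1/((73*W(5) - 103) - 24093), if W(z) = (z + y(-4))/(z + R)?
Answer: -72223/1738724129 + 73*I*√2/1738724129 ≈ -4.1538e-5 + 5.9376e-8*I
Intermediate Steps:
y(m) = -√2*√m/2 (y(m) = -√(m + m)/2 = -√2*√m/2)
W(z) = (z - I*√2)/(-2 + z) (W(z) = (z - √2*√(-4)/2)/(z - 2) = (z - √2*2*I/2)/(-2 + z) = (z - I*√2)/(-2 + z))
1/((73*W(5) - 103) - 24093) = 1/((73*((5 - I*√2)/(-2 + 5)) - 103) - 24093) = 1/((73*((5 - I*√2)/3) - 103) - 24093) = 1/((73*(5/3 - I*√2/3) - 103) - 24093) = 1/(((365/3 - 73*I*√2/3) - 103) - 24093) = 1/((56/3 - 73*I*√2/3) - 24093) = 1/(-72223/3 - 73*I*√2/3)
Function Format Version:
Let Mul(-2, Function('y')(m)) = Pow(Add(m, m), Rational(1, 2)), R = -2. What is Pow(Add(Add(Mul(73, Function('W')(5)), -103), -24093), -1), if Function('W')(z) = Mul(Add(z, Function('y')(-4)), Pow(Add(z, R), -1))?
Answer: Add(Rational(-72223, 1738724129), Mul(Rational(73, 1738724129), I, Pow(2, Rational(1, 2)))) ≈ Add(-4.1538e-5, Mul(5.9376e-8, I))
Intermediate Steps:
Function('y')(m) = Mul(Rational(-1, 2), Pow(2, Rational(1, 2)), Pow(m, Rational(1, 2))) (Function('y')(m) = Mul(Rational(-1, 2), Pow(Add(m, m), Rational(1, 2))) = Mul(Rational(-1, 2), Pow(Mul(2, m), Rational(1, 2))) = Mul(Rational(-1, 2), Mul(Pow(2, Rational(1, 2)), Pow(m, Rational(1, 2)))) = Mul(Rational(-1, 2), Pow(2, Rational(1, 2)), Pow(m, Rational(1, 2))))
Function('W')(z) = Mul(Pow(Add(-2, z), -1), Add(z, Mul(-1, I, Pow(2, Rational(1, 2))))) (Function('W')(z) = Mul(Add(z, Mul(Rational(-1, 2), Pow(2, Rational(1, 2)), Pow(-4, Rational(1, 2)))), Pow(Add(z, -2), -1)) = Mul(Add(z, Mul(Rational(-1, 2), Pow(2, Rational(1, 2)), Mul(2, I))), Pow(Add(-2, z), -1)) = Mul(Add(z, Mul(-1, I, Pow(2, Rational(1, 2)))), Pow(Add(-2, z), -1)) = Mul(Pow(Add(-2, z), -1), Add(z, Mul(-1, I, Pow(2, Rational(1, 2))))))
Pow(Add(Add(Mul(73, Function('W')(5)), -103), -24093), -1) = Pow(Add(Add(Mul(73, Mul(Pow(Add(-2, 5), -1), Add(5, Mul(-1, I, Pow(2, Rational(1, 2)))))), -103), -24093), -1) = Pow(Add(Add(Mul(73, Mul(Pow(3, -1), Add(5, Mul(-1, I, Pow(2, Rational(1, 2)))))), -103), -24093), -1) = Pow(Add(Add(Mul(73, Mul(Rational(1, 3), Add(5, Mul(-1, I, Pow(2, Rational(1, 2)))))), -103), -24093), -1) = Pow(Add(Add(Mul(73, Add(Rational(5, 3), Mul(Rational(-1, 3), I, Pow(2, Rational(1, 2))))), -103), -24093), -1) = Pow(Add(Add(Add(Rational(365, 3), Mul(Rational(-73, 3), I, Pow(2, Rational(1, 2)))), -103), -24093), -1) = Pow(Add(Add(Rational(56, 3), Mul(Rational(-73, 3), I, Pow(2, Rational(1, 2)))), -24093), -1) = Pow(Add(Rational(-72223, 3), Mul(Rational(-73, 3), I, Pow(2, Rational(1, 2)))), -1)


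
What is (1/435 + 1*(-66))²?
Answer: 824206681/189225 ≈ 4355.7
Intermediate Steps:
(1/435 + 1*(-66))² = (1/435 - 66)² = (-28709/435)² = 824206681/189225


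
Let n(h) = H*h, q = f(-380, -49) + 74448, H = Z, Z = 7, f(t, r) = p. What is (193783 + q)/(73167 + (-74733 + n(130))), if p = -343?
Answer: -16743/41 ≈ -408.37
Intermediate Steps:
f(t, r) = -343
H = 7
q = 74105 (q = -343 + 74448 = 74105)
n(h) = 7*h
(193783 + q)/(73167 + (-74733 + n(130))) = (193783 + 74105)/(73167 + (-74733 + 7*130)) = 267888/(73167 + (-74733 + 910)) = 267888/(73167 - 73823) = 267888/(-656) = 267888*(-1/656) = -16743/41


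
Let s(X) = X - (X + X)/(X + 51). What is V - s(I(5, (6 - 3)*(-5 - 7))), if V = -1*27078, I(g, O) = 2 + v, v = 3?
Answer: -758319/28 ≈ -27083.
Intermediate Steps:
I(g, O) = 5 (I(g, O) = 2 + 3 = 5)
V = -27078
s(X) = X - 2*X/(51 + X)
V - s(I(5, (6 - 3)*(-5 - 7))) = -27078 - 5*(49 + 5)/(51 + 5) = -27078 - 5*54/56 = -27078 - 1*135/28 = -27078 - 135/28 = -758319/28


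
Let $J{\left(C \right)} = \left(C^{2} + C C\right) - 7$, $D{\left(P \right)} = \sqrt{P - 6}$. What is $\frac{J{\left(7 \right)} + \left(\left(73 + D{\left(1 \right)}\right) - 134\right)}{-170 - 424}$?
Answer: $- \frac{5}{99} - \frac{i \sqrt{5}}{594} \approx -0.050505 - 0.0037644 i$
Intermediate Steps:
$D{\left(P \right)} = \sqrt{-6 + P}$
$J{\left(C \right)} = -7 + 2 C^{2}$ ($J{\left(C \right)} = \left(C^{2} + C^{2}\right) - 7 = 2 C^{2} - 7 = -7 + 2 C^{2}$)
$\frac{J{\left(7 \right)} + \left(\left(73 + D{\left(1 \right)}\right) - 134\right)}{-170 - 424} = \frac{\left(-7 + 2 \cdot 7^{2}\right) - \left(61 - \sqrt{-6 + 1}\right)}{-170 - 424} = \frac{\left(-7 + 2 \cdot 49\right) - \left(61 - i \sqrt{5}\right)}{-594} = \left(\left(-7 + 98\right) - \left(61 - i \sqrt{5}\right)\right) \left(- \frac{1}{594}\right) = \left(91 - \left(61 - i \sqrt{5}\right)\right) \left(- \frac{1}{594}\right) = \left(30 + i \sqrt{5}\right) \left(- \frac{1}{594}\right) = - \frac{5}{99} - \frac{i \sqrt{5}}{594}$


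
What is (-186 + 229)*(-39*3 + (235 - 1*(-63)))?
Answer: 7783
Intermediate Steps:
(-186 + 229)*(-39*3 + (235 - 1*(-63))) = 43*(-117 + (235 + 63)) = 43*(-117 + 298) = 43*181 = 7783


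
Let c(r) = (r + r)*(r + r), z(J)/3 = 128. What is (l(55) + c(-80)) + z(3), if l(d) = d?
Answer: 26039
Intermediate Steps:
z(J) = 384 (z(J) = 3*128 = 384)
c(r) = 4*r² (c(r) = (2*r)*(2*r) = 4*r²)
(l(55) + c(-80)) + z(3) = (55 + 4*(-80)²) + 384 = (55 + 4*6400) + 384 = (55 + 25600) + 384 = 25655 + 384 = 26039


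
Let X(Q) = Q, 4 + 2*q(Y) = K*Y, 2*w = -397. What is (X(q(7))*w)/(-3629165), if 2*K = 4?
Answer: 397/1451666 ≈ 0.00027348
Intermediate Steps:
w = -397/2 (w = (½)*(-397) = -397/2 ≈ -198.50)
K = 2 (K = (½)*4 = 2)
q(Y) = -2 + Y (q(Y) = -2 + (2*Y)/2 = -2 + Y)
(X(q(7))*w)/(-3629165) = ((-2 + 7)*(-397/2))/(-3629165) = (5*(-397/2))*(-1/3629165) = -1985/2*(-1/3629165) = 397/1451666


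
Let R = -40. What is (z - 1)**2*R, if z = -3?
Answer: -640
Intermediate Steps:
(z - 1)**2*R = (-3 - 1)**2*(-40) = (-4)**2*(-40) = 16*(-40) = -640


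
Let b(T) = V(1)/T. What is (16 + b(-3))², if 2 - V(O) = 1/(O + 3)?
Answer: 34225/144 ≈ 237.67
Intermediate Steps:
V(O) = 2 - 1/(3 + O) (V(O) = 2 - 1/(O + 3) = 2 - 1/(3 + O))
b(T) = 7/(4*T) (b(T) = ((5 + 2*1)/(3 + 1))/T = ((5 + 2)/4)/T = ((¼)*7)/T = 7/(4*T))
(16 + b(-3))² = (16 + (7/4)/(-3))² = (16 + (7/4)*(-⅓))² = (16 - 7/12)² = (185/12)² = 34225/144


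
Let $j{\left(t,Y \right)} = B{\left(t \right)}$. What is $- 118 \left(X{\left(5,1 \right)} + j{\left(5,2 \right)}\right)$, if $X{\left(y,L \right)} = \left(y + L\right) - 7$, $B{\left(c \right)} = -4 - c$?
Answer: $1180$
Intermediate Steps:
$j{\left(t,Y \right)} = -4 - t$
$X{\left(y,L \right)} = -7 + L + y$ ($X{\left(y,L \right)} = \left(L + y\right) - 7 = -7 + L + y$)
$- 118 \left(X{\left(5,1 \right)} + j{\left(5,2 \right)}\right) = - 118 \left(\left(-7 + 1 + 5\right) - 9\right) = - 118 \left(-1 - 9\right) = \left(-118\right) \left(-10\right) = 1180$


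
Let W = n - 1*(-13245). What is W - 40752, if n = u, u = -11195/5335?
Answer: -29352208/1067 ≈ -27509.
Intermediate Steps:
u = -2239/1067 (u = -11195*1/5335 = -2239/1067 ≈ -2.0984)
n = -2239/1067 ≈ -2.0984
W = 14130176/1067 (W = -2239/1067 - 1*(-13245) = -2239/1067 + 13245 = 14130176/1067 ≈ 13243.)
W - 40752 = 14130176/1067 - 40752 = -29352208/1067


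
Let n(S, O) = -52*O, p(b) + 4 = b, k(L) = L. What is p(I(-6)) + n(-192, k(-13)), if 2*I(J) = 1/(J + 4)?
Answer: 2687/4 ≈ 671.75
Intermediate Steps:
I(J) = 1/(2*(4 + J)) (I(J) = 1/(2*(J + 4)) = 1/(2*(4 + J)))
p(b) = -4 + b
p(I(-6)) + n(-192, k(-13)) = (-4 + 1/(2*(4 - 6))) - 52*(-13) = (-4 + (½)/(-2)) + 676 = (-4 + (½)*(-½)) + 676 = (-4 - ¼) + 676 = -17/4 + 676 = 2687/4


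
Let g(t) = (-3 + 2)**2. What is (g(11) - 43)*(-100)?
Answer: 4200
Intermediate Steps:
g(t) = 1 (g(t) = (-1)**2 = 1)
(g(11) - 43)*(-100) = (1 - 43)*(-100) = -42*(-100) = 4200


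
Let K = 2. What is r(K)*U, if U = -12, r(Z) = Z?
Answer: -24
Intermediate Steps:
r(K)*U = 2*(-12) = -24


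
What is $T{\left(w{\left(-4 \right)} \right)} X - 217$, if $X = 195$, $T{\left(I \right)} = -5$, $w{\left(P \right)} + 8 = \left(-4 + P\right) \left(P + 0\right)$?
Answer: $-1192$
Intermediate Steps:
$w{\left(P \right)} = -8 + P \left(-4 + P\right)$ ($w{\left(P \right)} = -8 + \left(-4 + P\right) \left(P + 0\right) = -8 + \left(-4 + P\right) P = -8 + P \left(-4 + P\right)$)
$T{\left(w{\left(-4 \right)} \right)} X - 217 = \left(-5\right) 195 - 217 = -975 - 217 = -1192$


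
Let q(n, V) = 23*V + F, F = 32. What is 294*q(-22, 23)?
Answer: 164934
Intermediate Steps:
q(n, V) = 32 + 23*V (q(n, V) = 23*V + 32 = 32 + 23*V)
294*q(-22, 23) = 294*(32 + 23*23) = 294*(32 + 529) = 294*561 = 164934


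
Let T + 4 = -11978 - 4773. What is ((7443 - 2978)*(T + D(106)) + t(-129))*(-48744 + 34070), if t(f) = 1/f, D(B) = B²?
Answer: 46646609483584/129 ≈ 3.6160e+11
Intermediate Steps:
T = -16755 (T = -4 + (-11978 - 4773) = -4 - 16751 = -16755)
((7443 - 2978)*(T + D(106)) + t(-129))*(-48744 + 34070) = ((7443 - 2978)*(-16755 + 106²) + 1/(-129))*(-48744 + 34070) = (4465*(-16755 + 11236) - 1/129)*(-14674) = (4465*(-5519) - 1/129)*(-14674) = (-24642335 - 1/129)*(-14674) = -3178861216/129*(-14674) = 46646609483584/129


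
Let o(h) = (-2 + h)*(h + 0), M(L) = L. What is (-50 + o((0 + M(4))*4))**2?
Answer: 30276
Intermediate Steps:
o(h) = h*(-2 + h) (o(h) = (-2 + h)*h = h*(-2 + h))
(-50 + o((0 + M(4))*4))**2 = (-50 + ((0 + 4)*4)*(-2 + (0 + 4)*4))**2 = (-50 + (4*4)*(-2 + 4*4))**2 = (-50 + 16*(-2 + 16))**2 = (-50 + 16*14)**2 = (-50 + 224)**2 = 174**2 = 30276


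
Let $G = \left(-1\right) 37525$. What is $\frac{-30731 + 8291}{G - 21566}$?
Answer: $\frac{7480}{19697} \approx 0.37975$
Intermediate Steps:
$G = -37525$
$\frac{-30731 + 8291}{G - 21566} = \frac{-30731 + 8291}{-37525 - 21566} = - \frac{22440}{-59091} = \left(-22440\right) \left(- \frac{1}{59091}\right) = \frac{7480}{19697}$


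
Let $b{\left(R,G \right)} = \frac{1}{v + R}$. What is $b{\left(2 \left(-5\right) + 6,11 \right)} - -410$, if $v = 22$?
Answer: $\frac{7381}{18} \approx 410.06$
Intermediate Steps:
$b{\left(R,G \right)} = \frac{1}{22 + R}$
$b{\left(2 \left(-5\right) + 6,11 \right)} - -410 = \frac{1}{22 + \left(2 \left(-5\right) + 6\right)} - -410 = \frac{1}{22 + \left(-10 + 6\right)} + 410 = \frac{1}{22 - 4} + 410 = \frac{1}{18} + 410 = \frac{7381}{18}$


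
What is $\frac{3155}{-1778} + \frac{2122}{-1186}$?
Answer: $- \frac{3757373}{1054354} \approx -3.5637$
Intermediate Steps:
$\frac{3155}{-1778} + \frac{2122}{-1186} = 3155 \left(- \frac{1}{1778}\right) + 2122 \left(- \frac{1}{1186}\right) = - \frac{3155}{1778} - \frac{1061}{593} = - \frac{3757373}{1054354}$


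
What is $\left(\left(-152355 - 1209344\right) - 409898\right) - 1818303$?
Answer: $-3589900$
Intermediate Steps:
$\left(\left(-152355 - 1209344\right) - 409898\right) - 1818303 = \left(-1361699 - 409898\right) - 1818303 = -1771597 - 1818303 = -3589900$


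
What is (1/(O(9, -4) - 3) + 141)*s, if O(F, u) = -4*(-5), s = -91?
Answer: -218218/17 ≈ -12836.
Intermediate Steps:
O(F, u) = 20
(1/(O(9, -4) - 3) + 141)*s = (1/(20 - 3) + 141)*(-91) = (1/17 + 141)*(-91) = (2398/17)*(-91) = -218218/17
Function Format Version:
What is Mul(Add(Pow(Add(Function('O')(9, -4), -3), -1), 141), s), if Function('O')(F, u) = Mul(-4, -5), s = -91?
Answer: Rational(-218218, 17) ≈ -12836.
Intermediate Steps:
Function('O')(F, u) = 20
Mul(Add(Pow(Add(Function('O')(9, -4), -3), -1), 141), s) = Mul(Add(Pow(Add(20, -3), -1), 141), -91) = Mul(Add(Pow(17, -1), 141), -91) = Mul(Add(Rational(1, 17), 141), -91) = Mul(Rational(2398, 17), -91) = Rational(-218218, 17)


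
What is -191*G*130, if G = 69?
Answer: -1713270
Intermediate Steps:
-191*G*130 = -191*69*130 = -13179*130 = -1713270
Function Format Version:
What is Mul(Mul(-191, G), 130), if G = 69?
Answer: -1713270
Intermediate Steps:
Mul(Mul(-191, G), 130) = Mul(Mul(-191, 69), 130) = Mul(-13179, 130) = -1713270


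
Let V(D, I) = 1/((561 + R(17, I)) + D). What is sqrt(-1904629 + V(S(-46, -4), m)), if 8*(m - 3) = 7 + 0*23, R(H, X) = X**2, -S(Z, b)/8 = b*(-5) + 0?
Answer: I*sqrt(54006945619965)/5325 ≈ 1380.1*I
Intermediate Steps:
S(Z, b) = 40*b (S(Z, b) = -8*(b*(-5) + 0) = -8*(-5*b + 0) = -(-40)*b = 40*b)
m = 31/8 (m = 3 + (7 + 0*23)/8 = 3 + (7 + 0)/8 = 3 + (1/8)*7 = 3 + 7/8 = 31/8 ≈ 3.8750)
V(D, I) = 1/(561 + D + I**2) (V(D, I) = 1/((561 + I**2) + D) = 1/(561 + D + I**2))
sqrt(-1904629 + V(S(-46, -4), m)) = sqrt(-1904629 + 1/(561 + 40*(-4) + (31/8)**2)) = sqrt(-1904629 + 1/(561 - 160 + 961/64)) = sqrt(-1904629 + 1/(26625/64)) = sqrt(-1904629 + 64/26625) = sqrt(-50710747061/26625) = I*sqrt(54006945619965)/5325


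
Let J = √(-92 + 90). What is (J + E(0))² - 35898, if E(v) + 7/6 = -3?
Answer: -1291775/36 - 25*I*√2/3 ≈ -35883.0 - 11.785*I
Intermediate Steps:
E(v) = -25/6 (E(v) = -7/6 - 3 = -25/6)
J = I*√2 (J = √(-2) = I*√2 ≈ 1.4142*I)
(J + E(0))² - 35898 = (I*√2 - 25/6)² - 35898 = (-25/6 + I*√2)² - 35898 = -35898 + (-25/6 + I*√2)²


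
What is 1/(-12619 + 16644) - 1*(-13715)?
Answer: 55202876/4025 ≈ 13715.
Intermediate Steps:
1/(-12619 + 16644) - 1*(-13715) = 1/4025 + 13715 = 55202876/4025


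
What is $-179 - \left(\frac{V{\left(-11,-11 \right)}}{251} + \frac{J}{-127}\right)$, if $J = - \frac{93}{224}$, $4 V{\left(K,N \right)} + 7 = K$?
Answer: $- \frac{1278035519}{7140448} \approx -178.99$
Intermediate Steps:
$V{\left(K,N \right)} = - \frac{7}{4} + \frac{K}{4}$
$J = - \frac{93}{224}$ ($J = \left(-93\right) \frac{1}{224} = - \frac{93}{224} \approx -0.41518$)
$-179 - \left(\frac{V{\left(-11,-11 \right)}}{251} + \frac{J}{-127}\right) = -179 - \left(\frac{- \frac{7}{4} + \frac{1}{4} \left(-11\right)}{251} - \frac{93}{224 \left(-127\right)}\right) = -179 - \left(\left(- \frac{7}{4} - \frac{11}{4}\right) \frac{1}{251} - - \frac{93}{28448}\right) = -179 - \left(\left(- \frac{9}{2}\right) \frac{1}{251} + \frac{93}{28448}\right) = -179 - \left(- \frac{9}{502} + \frac{93}{28448}\right) = -179 - - \frac{104673}{7140448} = -179 + \frac{104673}{7140448} = - \frac{1278035519}{7140448}$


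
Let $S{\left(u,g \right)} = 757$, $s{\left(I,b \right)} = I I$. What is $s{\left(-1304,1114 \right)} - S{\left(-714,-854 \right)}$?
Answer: $1699659$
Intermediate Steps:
$s{\left(I,b \right)} = I^{2}$
$s{\left(-1304,1114 \right)} - S{\left(-714,-854 \right)} = \left(-1304\right)^{2} - 757 = 1700416 - 757 = 1699659$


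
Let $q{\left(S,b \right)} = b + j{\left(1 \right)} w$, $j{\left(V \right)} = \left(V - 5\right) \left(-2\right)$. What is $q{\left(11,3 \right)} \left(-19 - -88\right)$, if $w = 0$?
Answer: $207$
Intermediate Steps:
$j{\left(V \right)} = 10 - 2 V$ ($j{\left(V \right)} = \left(-5 + V\right) \left(-2\right) = 10 - 2 V$)
$q{\left(S,b \right)} = b$ ($q{\left(S,b \right)} = b + \left(10 - 2\right) 0 = b + 8 \cdot 0 = b + 0 = b$)
$q{\left(11,3 \right)} \left(-19 - -88\right) = 3 \left(-19 - -88\right) = 3 \left(-19 + 88\right) = 3 \cdot 69 = 207$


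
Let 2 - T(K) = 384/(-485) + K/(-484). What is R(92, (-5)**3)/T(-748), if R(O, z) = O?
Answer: 490820/6649 ≈ 73.819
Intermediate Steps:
T(K) = 1354/485 + K/484 (T(K) = 2 - (384/(-485) + K/(-484)) = 2 - (384*(-1/485) + K*(-1/484)) = 2 - (-384/485 - K/484) = 2 + (384/485 + K/484) = 1354/485 + K/484)
R(92, (-5)**3)/T(-748) = 92/(1354/485 + (1/484)*(-748)) = 92/(1354/485 - 17/11) = 92/(6649/5335) = 92*(5335/6649) = 490820/6649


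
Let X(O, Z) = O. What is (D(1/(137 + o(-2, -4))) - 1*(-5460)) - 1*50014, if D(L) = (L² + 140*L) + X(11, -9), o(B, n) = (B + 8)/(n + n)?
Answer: -13230079359/297025 ≈ -44542.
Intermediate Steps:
o(B, n) = (8 + B)/(2*n) (o(B, n) = (8 + B)/((2*n)) = (8 + B)*(1/(2*n)) = (8 + B)/(2*n))
D(L) = 11 + L² + 140*L (D(L) = (L² + 140*L) + 11 = 11 + L² + 140*L)
(D(1/(137 + o(-2, -4))) - 1*(-5460)) - 1*50014 = ((11 + (1/(137 + (½)*(8 - 2)/(-4)))² + 140/(137 + (½)*(8 - 2)/(-4))) - 1*(-5460)) - 1*50014 = ((11 + (1/(137 + (½)*(-¼)*6))² + 140/(137 + (½)*(-¼)*6)) + 5460) - 50014 = ((11 + (1/(137 - ¾))² + 140/(137 - ¾)) + 5460) - 50014 = ((11 + (1/(545/4))² + 140/(545/4)) + 5460) - 50014 = ((11 + (4/545)² + 140*(4/545)) + 5460) - 50014 = ((11 + 16/297025 + 112/109) + 5460) - 50014 = (3572491/297025 + 5460) - 50014 = 1625328991/297025 - 50014 = -13230079359/297025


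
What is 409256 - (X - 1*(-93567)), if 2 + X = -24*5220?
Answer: 440971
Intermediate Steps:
X = -125282 (X = -2 - 24*5220 = -2 - 125280 = -125282)
409256 - (X - 1*(-93567)) = 409256 - (-125282 - 1*(-93567)) = 409256 - (-125282 + 93567) = 409256 - 1*(-31715) = 409256 + 31715 = 440971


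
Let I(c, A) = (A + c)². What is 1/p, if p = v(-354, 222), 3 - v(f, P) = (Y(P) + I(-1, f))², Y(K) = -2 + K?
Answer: -1/15937800022 ≈ -6.2744e-11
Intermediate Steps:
v(f, P) = 3 - (-2 + P + (-1 + f)²)² (v(f, P) = 3 - ((-2 + P) + (f - 1)²)² = 3 - ((-2 + P) + (-1 + f)²)² = 3 - (-2 + P + (-1 + f)²)²)
p = -15937800022 (p = 3 - (-2 + 222 + (-1 - 354)²)² = 3 - (-2 + 222 + (-355)²)² = 3 - (-2 + 222 + 126025)² = 3 - 1*126245² = 3 - 1*15937800025 = 3 - 15937800025 = -15937800022)
1/p = 1/(-15937800022) = -1/15937800022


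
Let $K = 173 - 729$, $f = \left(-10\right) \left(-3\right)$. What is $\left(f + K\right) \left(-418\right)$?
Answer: $219868$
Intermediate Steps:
$f = 30$
$K = -556$
$\left(f + K\right) \left(-418\right) = \left(30 - 556\right) \left(-418\right) = \left(-526\right) \left(-418\right) = 219868$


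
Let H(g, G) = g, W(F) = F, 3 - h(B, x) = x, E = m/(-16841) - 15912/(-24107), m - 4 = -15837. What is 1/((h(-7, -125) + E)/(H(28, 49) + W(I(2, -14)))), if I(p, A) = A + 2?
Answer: 6495775792/52615866459 ≈ 0.12346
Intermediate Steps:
m = -15833 (m = 4 - 15837 = -15833)
E = 649660123/405985987 (E = -15833/(-16841) - 15912/(-24107) = -15833*(-1/16841) - 15912*(-1/24107) = 15833/16841 + 15912/24107 = 649660123/405985987 ≈ 1.6002)
I(p, A) = 2 + A
h(B, x) = 3 - x
1/((h(-7, -125) + E)/(H(28, 49) + W(I(2, -14)))) = 1/(((3 - 1*(-125)) + 649660123/405985987)/(28 + (2 - 14))) = 1/(((3 + 125) + 649660123/405985987)/(28 - 12)) = 1/((128 + 649660123/405985987)/16) = 1/((52615866459/405985987)*(1/16)) = 1/(52615866459/6495775792) = 6495775792/52615866459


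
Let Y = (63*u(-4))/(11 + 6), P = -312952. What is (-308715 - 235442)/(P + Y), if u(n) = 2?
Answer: 9250669/5320058 ≈ 1.7388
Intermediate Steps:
Y = 126/17 (Y = (63*2)/(11 + 6) = 126/17 ≈ 7.4118)
(-308715 - 235442)/(P + Y) = (-308715 - 235442)/(-312952 + 126/17) = -544157/(-5320058/17) = -544157*(-17/5320058) = 9250669/5320058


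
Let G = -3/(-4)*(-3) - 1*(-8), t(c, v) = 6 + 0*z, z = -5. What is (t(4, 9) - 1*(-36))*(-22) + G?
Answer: -3673/4 ≈ -918.25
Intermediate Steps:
t(c, v) = 6 (t(c, v) = 6 + 0*(-5) = 6 + 0 = 6)
G = 23/4 (G = -3*(-1/4)*(-3) + 8 = (3/4)*(-3) + 8 = -9/4 + 8 = 23/4 ≈ 5.7500)
(t(4, 9) - 1*(-36))*(-22) + G = (6 - 1*(-36))*(-22) + 23/4 = (6 + 36)*(-22) + 23/4 = 42*(-22) + 23/4 = -924 + 23/4 = -3673/4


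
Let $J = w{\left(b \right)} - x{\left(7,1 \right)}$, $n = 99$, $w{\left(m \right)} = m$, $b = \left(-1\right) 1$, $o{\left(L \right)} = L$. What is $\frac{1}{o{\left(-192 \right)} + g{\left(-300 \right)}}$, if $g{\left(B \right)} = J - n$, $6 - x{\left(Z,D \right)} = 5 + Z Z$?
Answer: $- \frac{1}{244} \approx -0.0040984$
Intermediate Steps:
$b = -1$
$x{\left(Z,D \right)} = 1 - Z^{2}$ ($x{\left(Z,D \right)} = 6 - \left(5 + Z Z\right) = 6 - \left(5 + Z^{2}\right) = 1 - Z^{2}$)
$J = 47$ ($J = -1 - \left(1 - 7^{2}\right) = -1 - \left(1 - 49\right) = -1 - -48 = -1 + 48 = 47$)
$g{\left(B \right)} = -52$ ($g{\left(B \right)} = 47 - 99 = -52$)
$\frac{1}{o{\left(-192 \right)} + g{\left(-300 \right)}} = \frac{1}{-192 - 52} = \frac{1}{-244} = - \frac{1}{244}$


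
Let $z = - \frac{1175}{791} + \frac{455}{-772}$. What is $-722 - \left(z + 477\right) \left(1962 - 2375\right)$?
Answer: $\frac{17047841549}{87236} \approx 1.9542 \cdot 10^{5}$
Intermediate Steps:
$z = - \frac{1267005}{610652}$ ($z = \left(-1175\right) \frac{1}{791} + 455 \left(- \frac{1}{772}\right) = - \frac{1175}{791} - \frac{455}{772} = - \frac{1267005}{610652} \approx -2.0748$)
$-722 - \left(z + 477\right) \left(1962 - 2375\right) = -722 - \left(- \frac{1267005}{610652} + 477\right) \left(1962 - 2375\right) = -722 - \frac{290013999}{610652} \left(-413\right) = -722 - - \frac{17110825941}{87236} = -722 + \frac{17110825941}{87236} = \frac{17047841549}{87236}$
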